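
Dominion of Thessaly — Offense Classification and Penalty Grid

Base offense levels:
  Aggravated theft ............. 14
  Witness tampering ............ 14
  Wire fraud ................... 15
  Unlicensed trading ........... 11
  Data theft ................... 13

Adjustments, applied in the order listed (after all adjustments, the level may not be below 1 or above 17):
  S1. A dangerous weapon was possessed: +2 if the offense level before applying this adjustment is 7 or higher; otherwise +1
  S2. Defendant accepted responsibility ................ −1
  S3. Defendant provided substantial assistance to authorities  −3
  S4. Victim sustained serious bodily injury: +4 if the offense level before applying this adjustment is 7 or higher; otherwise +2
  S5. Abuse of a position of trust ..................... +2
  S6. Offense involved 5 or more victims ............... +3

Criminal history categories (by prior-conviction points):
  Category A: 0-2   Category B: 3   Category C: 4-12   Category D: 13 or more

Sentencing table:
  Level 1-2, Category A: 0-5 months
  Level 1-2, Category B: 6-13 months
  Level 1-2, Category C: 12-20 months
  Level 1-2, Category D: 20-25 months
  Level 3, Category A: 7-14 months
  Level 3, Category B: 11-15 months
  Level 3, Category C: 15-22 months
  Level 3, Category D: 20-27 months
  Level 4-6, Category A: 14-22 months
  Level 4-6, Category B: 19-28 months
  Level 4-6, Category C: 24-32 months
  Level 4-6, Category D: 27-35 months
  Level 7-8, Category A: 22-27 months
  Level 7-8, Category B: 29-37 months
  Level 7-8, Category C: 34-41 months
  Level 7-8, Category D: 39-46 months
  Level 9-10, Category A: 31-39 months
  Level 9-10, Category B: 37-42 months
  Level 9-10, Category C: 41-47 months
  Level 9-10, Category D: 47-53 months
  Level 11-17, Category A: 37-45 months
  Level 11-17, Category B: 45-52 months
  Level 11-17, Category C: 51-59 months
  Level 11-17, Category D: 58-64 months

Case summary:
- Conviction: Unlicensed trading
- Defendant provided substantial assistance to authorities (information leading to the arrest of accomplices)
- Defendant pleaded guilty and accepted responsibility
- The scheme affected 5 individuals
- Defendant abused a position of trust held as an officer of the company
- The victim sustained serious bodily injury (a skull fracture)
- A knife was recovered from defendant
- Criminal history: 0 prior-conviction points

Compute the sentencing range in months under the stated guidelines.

Base offense level for unlicensed trading: 11.
S1 applies (level before this adjustment is 11 ≥ 7, so +2): 11 + 2 = 13.
S2 applies: 13 − 1 = 12.
S3 applies: 12 − 3 = 9.
S4 applies (level before this adjustment is 9 ≥ 7, so +4): 9 + 4 = 13.
S5 applies: 13 + 2 = 15.
S6 applies: 15 + 3 = 18.
Level 18 exceeds the maximum of 17; capped at 17.
Final offense level: 17.
Criminal history: 0 prior points → Category A (0-2).
Level 17 falls in the 11-17 band.
Grid: Level 11-17 × Category A = 37-45 months.

37-45 months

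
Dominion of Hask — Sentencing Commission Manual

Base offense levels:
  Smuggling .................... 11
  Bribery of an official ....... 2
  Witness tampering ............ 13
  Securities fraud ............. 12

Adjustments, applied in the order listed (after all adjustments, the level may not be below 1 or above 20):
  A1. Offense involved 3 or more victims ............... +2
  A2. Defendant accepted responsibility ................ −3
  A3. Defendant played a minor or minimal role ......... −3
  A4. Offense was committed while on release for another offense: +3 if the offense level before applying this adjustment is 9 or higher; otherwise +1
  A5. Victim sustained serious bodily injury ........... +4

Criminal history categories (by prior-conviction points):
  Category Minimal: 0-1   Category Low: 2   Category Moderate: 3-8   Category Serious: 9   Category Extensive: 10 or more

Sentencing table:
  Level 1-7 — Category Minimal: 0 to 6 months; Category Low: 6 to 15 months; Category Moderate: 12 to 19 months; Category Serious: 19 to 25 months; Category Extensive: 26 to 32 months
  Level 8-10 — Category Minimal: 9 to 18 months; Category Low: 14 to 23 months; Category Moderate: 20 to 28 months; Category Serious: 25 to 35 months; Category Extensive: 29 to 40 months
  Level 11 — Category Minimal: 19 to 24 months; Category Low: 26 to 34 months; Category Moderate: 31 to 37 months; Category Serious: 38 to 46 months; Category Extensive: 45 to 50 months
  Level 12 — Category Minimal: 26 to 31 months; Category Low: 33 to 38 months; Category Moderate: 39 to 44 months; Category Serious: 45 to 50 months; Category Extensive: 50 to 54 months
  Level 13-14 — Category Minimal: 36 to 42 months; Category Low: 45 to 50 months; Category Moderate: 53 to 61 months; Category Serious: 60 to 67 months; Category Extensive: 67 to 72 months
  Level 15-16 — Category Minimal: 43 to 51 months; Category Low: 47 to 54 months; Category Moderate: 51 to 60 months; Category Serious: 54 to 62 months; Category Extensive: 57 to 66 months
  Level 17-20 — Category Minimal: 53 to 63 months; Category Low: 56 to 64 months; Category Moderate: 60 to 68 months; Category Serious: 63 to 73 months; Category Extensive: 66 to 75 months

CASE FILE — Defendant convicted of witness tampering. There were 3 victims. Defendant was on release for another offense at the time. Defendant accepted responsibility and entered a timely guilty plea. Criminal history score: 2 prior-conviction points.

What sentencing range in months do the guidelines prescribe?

Base offense level for witness tampering: 13.
A1 applies: 13 + 2 = 15.
A2 applies: 15 − 3 = 12.
A4 applies (level before this adjustment is 12 ≥ 9, so +3): 12 + 3 = 15.
A5 does not apply.
Final offense level: 15.
Criminal history: 2 prior points → Category Low (2).
Level 15 falls in the 15-16 band.
Grid: Level 15-16 × Category Low = 47-54 months.

47-54 months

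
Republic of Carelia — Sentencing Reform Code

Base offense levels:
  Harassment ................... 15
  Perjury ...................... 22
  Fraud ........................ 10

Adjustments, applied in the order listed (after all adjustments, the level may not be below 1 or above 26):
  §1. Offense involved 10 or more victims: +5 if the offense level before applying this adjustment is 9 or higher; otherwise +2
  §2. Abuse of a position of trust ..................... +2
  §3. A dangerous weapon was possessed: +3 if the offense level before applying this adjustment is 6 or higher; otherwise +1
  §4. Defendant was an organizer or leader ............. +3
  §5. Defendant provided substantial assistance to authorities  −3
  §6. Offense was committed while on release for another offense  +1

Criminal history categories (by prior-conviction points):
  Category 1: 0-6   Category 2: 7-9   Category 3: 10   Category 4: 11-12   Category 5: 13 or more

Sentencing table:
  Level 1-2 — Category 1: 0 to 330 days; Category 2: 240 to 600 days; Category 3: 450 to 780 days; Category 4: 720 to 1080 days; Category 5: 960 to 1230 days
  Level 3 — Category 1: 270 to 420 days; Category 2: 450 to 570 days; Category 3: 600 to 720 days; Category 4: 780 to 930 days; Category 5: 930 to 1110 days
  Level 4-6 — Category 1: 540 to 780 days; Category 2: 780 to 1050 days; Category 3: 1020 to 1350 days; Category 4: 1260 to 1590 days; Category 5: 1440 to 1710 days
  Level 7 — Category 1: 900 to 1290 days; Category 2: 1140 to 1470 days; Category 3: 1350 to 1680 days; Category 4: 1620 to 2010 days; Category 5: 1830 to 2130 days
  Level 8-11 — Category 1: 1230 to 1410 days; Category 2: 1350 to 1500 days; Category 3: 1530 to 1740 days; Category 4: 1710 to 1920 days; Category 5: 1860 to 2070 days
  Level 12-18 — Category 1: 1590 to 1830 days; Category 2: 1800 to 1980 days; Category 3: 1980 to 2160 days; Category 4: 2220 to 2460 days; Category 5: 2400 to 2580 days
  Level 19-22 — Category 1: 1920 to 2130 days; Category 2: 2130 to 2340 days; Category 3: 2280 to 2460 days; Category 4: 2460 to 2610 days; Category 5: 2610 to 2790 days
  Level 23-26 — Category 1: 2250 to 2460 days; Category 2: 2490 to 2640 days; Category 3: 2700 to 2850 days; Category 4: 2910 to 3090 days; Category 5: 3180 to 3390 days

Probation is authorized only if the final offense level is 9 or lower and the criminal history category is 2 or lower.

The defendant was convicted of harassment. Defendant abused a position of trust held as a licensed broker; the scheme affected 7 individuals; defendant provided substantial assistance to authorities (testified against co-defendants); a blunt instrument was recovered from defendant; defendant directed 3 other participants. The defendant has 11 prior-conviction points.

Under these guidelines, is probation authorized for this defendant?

Base offense level for harassment: 15.
§1 does not apply.
§2 applies: 15 + 2 = 17.
§3 applies (level before this adjustment is 17 ≥ 6, so +3): 17 + 3 = 20.
§4 applies: 20 + 3 = 23.
§5 applies: 23 − 3 = 20.
§6 does not apply.
Final offense level: 20.
Criminal history: 11 prior points → Category 4 (11-12).
Level 20 falls in the 19-22 band.
Grid: Level 19-22 × Category 4 = 2460-2610 days.
Probation check: level 20 > 9 and category 4 > 2 → not eligible.

No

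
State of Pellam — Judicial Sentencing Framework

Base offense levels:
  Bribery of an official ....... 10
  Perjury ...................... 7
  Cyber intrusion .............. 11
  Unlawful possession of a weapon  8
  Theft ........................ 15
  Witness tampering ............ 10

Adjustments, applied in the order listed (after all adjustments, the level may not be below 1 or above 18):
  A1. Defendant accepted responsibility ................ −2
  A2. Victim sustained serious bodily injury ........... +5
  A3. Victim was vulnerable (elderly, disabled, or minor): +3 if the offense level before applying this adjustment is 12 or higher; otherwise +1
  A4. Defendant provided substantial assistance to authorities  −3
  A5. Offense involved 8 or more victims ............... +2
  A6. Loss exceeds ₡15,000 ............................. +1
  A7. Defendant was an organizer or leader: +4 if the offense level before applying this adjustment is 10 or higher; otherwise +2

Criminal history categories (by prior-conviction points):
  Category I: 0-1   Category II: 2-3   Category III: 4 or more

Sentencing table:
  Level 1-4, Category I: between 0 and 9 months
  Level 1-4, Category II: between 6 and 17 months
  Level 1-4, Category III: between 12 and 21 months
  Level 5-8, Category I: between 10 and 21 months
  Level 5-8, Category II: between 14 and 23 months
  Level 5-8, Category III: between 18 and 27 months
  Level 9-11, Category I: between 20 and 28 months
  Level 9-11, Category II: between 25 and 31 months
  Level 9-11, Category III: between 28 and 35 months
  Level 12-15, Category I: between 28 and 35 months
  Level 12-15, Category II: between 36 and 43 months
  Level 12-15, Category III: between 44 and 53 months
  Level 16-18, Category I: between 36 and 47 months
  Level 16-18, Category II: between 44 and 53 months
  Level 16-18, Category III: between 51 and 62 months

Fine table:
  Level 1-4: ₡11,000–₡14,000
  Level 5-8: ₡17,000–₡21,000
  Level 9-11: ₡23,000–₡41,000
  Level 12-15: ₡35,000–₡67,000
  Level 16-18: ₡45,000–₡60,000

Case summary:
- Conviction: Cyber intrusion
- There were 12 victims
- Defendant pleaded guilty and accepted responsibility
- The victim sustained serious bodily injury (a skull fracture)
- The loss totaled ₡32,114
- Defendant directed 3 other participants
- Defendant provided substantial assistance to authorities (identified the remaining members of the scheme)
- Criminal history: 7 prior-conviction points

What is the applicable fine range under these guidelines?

₡45,000–₡60,000

Base offense level for cyber intrusion: 11.
A1 applies: 11 − 2 = 9.
A2 applies: 9 + 5 = 14.
A3 does not apply.
A4 applies: 14 − 3 = 11.
A5 applies: 11 + 2 = 13.
A6 applies: 13 + 1 = 14.
A7 applies (level before this adjustment is 14 ≥ 10, so +4): 14 + 4 = 18.
Final offense level: 18.
Level 18 falls in the 16-18 band.
Fine table: Level 16-18 → ₡45,000–₡60,000.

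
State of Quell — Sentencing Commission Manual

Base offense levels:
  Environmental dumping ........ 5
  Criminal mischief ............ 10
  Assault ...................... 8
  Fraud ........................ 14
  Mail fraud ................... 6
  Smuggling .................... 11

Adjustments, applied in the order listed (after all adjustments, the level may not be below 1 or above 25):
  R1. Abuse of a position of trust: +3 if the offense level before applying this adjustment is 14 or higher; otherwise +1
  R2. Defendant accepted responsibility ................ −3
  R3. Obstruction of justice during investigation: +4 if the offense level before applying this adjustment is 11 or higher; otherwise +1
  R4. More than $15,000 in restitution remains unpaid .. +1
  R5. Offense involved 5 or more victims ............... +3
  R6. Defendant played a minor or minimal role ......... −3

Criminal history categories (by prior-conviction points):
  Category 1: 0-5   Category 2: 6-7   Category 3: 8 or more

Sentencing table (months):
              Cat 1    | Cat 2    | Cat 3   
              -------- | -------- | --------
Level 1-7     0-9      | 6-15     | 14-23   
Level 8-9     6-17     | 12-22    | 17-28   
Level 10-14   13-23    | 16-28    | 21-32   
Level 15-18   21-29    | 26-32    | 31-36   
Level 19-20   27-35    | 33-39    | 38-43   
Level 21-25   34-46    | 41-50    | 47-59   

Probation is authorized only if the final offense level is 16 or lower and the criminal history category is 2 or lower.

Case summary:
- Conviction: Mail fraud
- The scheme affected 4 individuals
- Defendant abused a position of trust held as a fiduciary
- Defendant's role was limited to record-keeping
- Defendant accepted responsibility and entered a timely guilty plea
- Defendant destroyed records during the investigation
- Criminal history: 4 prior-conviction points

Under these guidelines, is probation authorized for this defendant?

Yes

Base offense level for mail fraud: 6.
R1 applies (level before this adjustment is 6 < 14, so +1): 6 + 1 = 7.
R2 applies: 7 − 3 = 4.
R3 applies (level before this adjustment is 4 < 11, so +1): 4 + 1 = 5.
R4 does not apply.
R5 does not apply.
R6 applies: 5 − 3 = 2.
Final offense level: 2.
Criminal history: 4 prior points → Category 1 (0-5).
Level 2 falls in the 1-7 band.
Grid: Level 1-7 × Category 1 = 0-9 months.
Probation check: level 2 ≤ 16 and category 1 ≤ 2 → eligible.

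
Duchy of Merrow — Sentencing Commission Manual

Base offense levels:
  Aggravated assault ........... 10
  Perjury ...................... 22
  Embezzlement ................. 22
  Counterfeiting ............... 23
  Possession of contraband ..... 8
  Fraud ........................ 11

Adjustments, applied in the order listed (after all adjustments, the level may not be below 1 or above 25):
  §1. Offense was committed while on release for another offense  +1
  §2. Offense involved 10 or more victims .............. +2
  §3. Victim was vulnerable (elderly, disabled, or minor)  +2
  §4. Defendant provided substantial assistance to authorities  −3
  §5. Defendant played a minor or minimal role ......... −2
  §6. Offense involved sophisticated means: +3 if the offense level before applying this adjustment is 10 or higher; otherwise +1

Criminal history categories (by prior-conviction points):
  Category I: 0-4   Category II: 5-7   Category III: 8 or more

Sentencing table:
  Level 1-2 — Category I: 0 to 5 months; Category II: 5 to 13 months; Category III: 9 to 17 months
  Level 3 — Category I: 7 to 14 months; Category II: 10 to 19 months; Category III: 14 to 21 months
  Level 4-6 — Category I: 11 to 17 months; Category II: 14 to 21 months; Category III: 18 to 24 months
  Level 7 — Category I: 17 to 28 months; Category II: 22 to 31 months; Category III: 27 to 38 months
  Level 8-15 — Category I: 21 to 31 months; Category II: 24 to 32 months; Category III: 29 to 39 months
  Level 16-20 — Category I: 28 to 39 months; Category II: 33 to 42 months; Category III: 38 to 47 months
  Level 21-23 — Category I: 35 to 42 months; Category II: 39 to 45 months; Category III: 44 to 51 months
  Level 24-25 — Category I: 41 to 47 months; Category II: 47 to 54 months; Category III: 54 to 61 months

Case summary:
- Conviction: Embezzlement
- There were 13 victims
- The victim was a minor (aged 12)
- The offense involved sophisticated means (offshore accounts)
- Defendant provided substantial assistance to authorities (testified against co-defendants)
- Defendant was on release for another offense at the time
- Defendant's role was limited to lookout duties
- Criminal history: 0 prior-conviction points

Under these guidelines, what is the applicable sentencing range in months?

41-47 months

Base offense level for embezzlement: 22.
§1 applies: 22 + 1 = 23.
§2 applies: 23 + 2 = 25.
§3 applies: 25 + 2 = 27.
§4 applies: 27 − 3 = 24.
§5 applies: 24 − 2 = 22.
§6 applies (level before this adjustment is 22 ≥ 10, so +3): 22 + 3 = 25.
Final offense level: 25.
Criminal history: 0 prior points → Category I (0-4).
Level 25 falls in the 24-25 band.
Grid: Level 24-25 × Category I = 41-47 months.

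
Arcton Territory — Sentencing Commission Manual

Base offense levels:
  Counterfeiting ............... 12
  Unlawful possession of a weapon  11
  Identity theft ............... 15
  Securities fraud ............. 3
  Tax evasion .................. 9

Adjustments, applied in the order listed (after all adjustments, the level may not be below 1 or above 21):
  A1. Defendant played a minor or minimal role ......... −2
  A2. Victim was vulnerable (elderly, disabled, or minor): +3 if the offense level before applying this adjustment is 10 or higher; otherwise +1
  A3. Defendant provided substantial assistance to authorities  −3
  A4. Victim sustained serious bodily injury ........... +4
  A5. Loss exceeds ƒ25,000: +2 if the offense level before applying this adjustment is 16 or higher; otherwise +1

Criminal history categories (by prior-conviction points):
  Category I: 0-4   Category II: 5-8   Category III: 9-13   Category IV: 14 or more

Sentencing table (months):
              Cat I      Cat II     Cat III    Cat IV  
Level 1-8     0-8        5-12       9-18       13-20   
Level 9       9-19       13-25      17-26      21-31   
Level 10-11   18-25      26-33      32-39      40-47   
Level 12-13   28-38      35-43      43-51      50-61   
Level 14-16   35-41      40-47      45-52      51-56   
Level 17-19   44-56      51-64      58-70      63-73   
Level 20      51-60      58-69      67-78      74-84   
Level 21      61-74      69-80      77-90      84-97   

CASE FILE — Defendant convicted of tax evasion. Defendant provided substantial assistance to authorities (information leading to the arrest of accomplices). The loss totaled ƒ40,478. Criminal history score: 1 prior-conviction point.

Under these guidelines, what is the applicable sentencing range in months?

0-8 months

Base offense level for tax evasion: 9.
A2 does not apply.
A3 applies: 9 − 3 = 6.
A5 applies (level before this adjustment is 6 < 16, so +1): 6 + 1 = 7.
Final offense level: 7.
Criminal history: 1 prior point → Category I (0-4).
Level 7 falls in the 1-8 band.
Grid: Level 1-8 × Category I = 0-8 months.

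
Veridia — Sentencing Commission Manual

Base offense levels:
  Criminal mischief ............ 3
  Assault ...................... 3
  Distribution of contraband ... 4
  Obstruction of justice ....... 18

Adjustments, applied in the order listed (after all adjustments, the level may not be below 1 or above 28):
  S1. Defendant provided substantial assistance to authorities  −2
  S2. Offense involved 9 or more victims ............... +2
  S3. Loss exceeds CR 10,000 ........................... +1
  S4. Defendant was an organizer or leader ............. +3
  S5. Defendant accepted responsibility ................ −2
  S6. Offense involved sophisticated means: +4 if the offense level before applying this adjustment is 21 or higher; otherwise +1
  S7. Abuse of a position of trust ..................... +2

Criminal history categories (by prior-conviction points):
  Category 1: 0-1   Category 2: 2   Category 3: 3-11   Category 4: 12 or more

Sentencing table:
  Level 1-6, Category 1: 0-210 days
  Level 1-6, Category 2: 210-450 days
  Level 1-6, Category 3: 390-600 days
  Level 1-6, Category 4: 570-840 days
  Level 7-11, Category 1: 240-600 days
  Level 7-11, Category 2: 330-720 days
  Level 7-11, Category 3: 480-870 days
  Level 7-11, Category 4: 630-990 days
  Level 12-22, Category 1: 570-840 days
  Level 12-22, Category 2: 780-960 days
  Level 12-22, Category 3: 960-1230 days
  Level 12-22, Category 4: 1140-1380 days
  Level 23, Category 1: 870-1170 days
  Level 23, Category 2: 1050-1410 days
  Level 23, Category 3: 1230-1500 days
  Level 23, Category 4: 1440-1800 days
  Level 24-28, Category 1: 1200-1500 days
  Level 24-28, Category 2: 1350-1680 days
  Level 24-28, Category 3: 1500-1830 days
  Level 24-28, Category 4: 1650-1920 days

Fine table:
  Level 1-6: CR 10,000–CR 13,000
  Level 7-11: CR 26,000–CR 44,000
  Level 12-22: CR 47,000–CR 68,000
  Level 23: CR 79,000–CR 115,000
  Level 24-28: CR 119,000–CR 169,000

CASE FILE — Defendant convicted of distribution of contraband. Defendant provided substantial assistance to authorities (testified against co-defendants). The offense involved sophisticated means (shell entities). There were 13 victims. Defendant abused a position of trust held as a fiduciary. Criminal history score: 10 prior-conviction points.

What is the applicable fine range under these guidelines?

CR 26,000–CR 44,000

Base offense level for distribution of contraband: 4.
S1 applies: 4 − 2 = 2.
S2 applies: 2 + 2 = 4.
S3 does not apply.
S4 does not apply.
S5 does not apply.
S6 applies (level before this adjustment is 4 < 21, so +1): 4 + 1 = 5.
S7 applies: 5 + 2 = 7.
Final offense level: 7.
Level 7 falls in the 7-11 band.
Fine table: Level 7-11 → CR 26,000–CR 44,000.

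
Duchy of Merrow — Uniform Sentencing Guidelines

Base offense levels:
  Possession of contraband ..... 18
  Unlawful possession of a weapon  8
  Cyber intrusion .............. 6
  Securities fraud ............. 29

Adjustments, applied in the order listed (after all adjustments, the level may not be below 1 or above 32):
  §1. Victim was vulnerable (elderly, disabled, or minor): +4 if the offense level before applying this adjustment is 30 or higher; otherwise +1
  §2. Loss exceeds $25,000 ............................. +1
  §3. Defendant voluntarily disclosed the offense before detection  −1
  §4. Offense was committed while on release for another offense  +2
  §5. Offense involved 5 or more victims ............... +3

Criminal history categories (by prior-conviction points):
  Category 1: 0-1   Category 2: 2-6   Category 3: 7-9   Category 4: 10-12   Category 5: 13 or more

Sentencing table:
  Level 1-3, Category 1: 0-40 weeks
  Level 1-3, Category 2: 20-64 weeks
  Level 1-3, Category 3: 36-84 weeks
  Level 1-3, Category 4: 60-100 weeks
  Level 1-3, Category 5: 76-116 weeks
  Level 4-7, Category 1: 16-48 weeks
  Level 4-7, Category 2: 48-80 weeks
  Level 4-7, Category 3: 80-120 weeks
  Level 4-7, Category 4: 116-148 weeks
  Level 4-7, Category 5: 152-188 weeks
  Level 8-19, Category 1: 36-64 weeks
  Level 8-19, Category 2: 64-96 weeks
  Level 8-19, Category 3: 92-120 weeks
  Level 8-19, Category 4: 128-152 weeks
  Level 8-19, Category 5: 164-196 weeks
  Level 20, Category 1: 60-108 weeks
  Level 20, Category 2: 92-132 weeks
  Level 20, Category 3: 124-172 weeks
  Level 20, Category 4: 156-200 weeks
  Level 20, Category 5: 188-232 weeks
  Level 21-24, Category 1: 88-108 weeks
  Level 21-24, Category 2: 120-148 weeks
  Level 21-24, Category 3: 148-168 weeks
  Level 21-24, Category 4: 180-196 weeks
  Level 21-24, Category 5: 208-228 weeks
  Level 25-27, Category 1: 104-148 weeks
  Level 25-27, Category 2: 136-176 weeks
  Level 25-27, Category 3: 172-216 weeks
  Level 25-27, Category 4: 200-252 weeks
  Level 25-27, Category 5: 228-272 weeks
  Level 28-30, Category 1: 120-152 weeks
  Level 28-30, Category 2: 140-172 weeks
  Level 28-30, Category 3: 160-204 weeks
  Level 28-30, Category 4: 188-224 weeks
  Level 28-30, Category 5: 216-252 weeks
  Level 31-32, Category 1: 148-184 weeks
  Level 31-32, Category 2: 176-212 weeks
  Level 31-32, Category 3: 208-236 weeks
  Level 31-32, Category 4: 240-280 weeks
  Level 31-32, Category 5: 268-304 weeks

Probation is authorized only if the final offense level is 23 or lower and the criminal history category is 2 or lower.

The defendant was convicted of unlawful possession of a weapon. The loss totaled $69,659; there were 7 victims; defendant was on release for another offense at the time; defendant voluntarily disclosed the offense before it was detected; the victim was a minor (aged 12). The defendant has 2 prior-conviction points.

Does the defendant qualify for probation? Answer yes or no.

Yes

Base offense level for unlawful possession of a weapon: 8.
§1 applies (level before this adjustment is 8 < 30, so +1): 8 + 1 = 9.
§2 applies: 9 + 1 = 10.
§3 applies: 10 − 1 = 9.
§4 applies: 9 + 2 = 11.
§5 applies: 11 + 3 = 14.
Final offense level: 14.
Criminal history: 2 prior points → Category 2 (2-6).
Level 14 falls in the 8-19 band.
Grid: Level 8-19 × Category 2 = 64-96 weeks.
Probation check: level 14 ≤ 23 and category 2 ≤ 2 → eligible.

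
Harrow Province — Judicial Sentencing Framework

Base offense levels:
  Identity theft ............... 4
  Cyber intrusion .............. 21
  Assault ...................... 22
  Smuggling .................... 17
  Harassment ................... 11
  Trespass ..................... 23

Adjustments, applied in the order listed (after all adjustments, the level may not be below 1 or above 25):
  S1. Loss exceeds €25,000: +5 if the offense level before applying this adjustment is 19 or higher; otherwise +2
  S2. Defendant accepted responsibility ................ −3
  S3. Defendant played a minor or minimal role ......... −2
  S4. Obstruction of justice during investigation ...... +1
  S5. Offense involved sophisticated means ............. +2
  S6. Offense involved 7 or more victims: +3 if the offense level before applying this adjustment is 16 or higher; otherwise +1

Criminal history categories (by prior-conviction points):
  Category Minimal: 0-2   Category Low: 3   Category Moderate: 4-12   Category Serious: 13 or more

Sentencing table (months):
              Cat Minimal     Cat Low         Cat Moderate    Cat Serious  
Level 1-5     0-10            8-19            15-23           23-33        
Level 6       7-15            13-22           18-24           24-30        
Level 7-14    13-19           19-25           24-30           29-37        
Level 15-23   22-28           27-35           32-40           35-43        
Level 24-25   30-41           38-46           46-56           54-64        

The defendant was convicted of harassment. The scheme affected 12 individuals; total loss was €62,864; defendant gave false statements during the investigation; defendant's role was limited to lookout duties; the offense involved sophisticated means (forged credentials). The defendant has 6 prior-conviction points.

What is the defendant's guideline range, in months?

Base offense level for harassment: 11.
S1 applies (level before this adjustment is 11 < 19, so +2): 11 + 2 = 13.
S3 applies: 13 − 2 = 11.
S4 applies: 11 + 1 = 12.
S5 applies: 12 + 2 = 14.
S6 applies (level before this adjustment is 14 < 16, so +1): 14 + 1 = 15.
Final offense level: 15.
Criminal history: 6 prior points → Category Moderate (4-12).
Level 15 falls in the 15-23 band.
Grid: Level 15-23 × Category Moderate = 32-40 months.

32-40 months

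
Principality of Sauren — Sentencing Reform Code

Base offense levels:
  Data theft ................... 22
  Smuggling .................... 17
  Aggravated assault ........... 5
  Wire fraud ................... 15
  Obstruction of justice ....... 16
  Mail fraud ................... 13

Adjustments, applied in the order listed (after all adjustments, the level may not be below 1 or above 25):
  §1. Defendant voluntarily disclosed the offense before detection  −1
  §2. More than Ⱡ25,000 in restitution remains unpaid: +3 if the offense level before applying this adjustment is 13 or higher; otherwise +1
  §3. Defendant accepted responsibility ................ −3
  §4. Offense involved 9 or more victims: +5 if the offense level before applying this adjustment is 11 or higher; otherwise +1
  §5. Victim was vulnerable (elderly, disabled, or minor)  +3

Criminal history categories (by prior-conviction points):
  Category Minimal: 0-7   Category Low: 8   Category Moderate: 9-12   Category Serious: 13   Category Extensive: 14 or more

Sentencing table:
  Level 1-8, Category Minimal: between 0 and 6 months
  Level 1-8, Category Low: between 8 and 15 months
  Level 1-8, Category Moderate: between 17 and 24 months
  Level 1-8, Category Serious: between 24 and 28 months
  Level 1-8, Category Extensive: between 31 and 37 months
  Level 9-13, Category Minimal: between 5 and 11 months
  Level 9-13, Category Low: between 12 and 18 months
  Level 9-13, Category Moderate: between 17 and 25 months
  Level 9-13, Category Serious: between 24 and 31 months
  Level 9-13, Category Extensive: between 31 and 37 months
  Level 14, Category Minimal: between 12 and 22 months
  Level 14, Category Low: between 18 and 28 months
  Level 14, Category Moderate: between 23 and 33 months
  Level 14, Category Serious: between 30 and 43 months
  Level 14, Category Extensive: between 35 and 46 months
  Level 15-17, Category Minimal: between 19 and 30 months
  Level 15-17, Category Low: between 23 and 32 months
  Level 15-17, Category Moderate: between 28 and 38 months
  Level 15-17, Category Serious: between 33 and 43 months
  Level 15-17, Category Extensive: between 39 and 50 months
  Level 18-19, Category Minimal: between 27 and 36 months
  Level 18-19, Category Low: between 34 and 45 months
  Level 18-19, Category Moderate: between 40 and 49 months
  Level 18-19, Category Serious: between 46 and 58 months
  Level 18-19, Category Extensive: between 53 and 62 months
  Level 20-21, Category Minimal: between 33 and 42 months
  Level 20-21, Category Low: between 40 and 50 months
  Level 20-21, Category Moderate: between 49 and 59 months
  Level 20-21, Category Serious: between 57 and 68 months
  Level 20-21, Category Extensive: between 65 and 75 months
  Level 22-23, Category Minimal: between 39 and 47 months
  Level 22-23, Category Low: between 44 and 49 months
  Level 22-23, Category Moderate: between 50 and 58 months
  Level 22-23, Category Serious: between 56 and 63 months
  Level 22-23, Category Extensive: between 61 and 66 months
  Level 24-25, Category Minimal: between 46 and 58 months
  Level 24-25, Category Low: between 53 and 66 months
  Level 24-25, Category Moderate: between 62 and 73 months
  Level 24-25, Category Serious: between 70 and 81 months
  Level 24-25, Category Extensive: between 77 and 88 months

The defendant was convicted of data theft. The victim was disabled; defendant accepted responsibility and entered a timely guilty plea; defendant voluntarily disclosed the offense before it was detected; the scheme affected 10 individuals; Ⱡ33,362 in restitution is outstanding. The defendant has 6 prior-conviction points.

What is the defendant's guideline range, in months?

46-58 months

Base offense level for data theft: 22.
§1 applies: 22 − 1 = 21.
§2 applies (level before this adjustment is 21 ≥ 13, so +3): 21 + 3 = 24.
§3 applies: 24 − 3 = 21.
§4 applies (level before this adjustment is 21 ≥ 11, so +5): 21 + 5 = 26.
§5 applies: 26 + 3 = 29.
Level 29 exceeds the maximum of 25; capped at 25.
Final offense level: 25.
Criminal history: 6 prior points → Category Minimal (0-7).
Level 25 falls in the 24-25 band.
Grid: Level 24-25 × Category Minimal = 46-58 months.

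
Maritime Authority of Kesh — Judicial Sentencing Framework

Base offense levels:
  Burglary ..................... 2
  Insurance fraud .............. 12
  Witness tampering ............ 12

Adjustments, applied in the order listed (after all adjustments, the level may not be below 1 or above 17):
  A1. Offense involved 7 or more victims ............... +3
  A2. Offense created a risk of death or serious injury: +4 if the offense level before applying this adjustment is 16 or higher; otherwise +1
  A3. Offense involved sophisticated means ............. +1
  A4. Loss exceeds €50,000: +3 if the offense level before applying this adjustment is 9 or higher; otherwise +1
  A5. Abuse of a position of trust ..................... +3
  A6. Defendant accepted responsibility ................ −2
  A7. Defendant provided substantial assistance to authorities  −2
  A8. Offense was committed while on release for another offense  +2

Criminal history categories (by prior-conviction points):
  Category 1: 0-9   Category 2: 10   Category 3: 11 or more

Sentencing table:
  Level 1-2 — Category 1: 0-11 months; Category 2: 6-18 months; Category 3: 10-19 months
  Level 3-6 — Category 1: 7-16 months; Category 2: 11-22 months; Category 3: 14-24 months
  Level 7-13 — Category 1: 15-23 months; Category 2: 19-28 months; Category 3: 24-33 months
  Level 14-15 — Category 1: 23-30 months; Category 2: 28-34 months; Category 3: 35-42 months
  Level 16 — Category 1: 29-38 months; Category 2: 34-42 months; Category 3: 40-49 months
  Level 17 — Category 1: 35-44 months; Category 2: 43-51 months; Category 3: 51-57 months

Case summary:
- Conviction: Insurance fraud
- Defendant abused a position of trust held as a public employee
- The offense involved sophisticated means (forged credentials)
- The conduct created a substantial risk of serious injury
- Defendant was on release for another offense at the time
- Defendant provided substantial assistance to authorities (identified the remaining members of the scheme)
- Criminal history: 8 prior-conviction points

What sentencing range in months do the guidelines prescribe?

35-44 months

Base offense level for insurance fraud: 12.
A1 does not apply.
A2 applies (level before this adjustment is 12 < 16, so +1): 12 + 1 = 13.
A3 applies: 13 + 1 = 14.
A4 does not apply.
A5 applies: 14 + 3 = 17.
A7 applies: 17 − 2 = 15.
A8 applies: 15 + 2 = 17.
Final offense level: 17.
Criminal history: 8 prior points → Category 1 (0-9).
Level 17 falls in the 17 band.
Grid: Level 17 × Category 1 = 35-44 months.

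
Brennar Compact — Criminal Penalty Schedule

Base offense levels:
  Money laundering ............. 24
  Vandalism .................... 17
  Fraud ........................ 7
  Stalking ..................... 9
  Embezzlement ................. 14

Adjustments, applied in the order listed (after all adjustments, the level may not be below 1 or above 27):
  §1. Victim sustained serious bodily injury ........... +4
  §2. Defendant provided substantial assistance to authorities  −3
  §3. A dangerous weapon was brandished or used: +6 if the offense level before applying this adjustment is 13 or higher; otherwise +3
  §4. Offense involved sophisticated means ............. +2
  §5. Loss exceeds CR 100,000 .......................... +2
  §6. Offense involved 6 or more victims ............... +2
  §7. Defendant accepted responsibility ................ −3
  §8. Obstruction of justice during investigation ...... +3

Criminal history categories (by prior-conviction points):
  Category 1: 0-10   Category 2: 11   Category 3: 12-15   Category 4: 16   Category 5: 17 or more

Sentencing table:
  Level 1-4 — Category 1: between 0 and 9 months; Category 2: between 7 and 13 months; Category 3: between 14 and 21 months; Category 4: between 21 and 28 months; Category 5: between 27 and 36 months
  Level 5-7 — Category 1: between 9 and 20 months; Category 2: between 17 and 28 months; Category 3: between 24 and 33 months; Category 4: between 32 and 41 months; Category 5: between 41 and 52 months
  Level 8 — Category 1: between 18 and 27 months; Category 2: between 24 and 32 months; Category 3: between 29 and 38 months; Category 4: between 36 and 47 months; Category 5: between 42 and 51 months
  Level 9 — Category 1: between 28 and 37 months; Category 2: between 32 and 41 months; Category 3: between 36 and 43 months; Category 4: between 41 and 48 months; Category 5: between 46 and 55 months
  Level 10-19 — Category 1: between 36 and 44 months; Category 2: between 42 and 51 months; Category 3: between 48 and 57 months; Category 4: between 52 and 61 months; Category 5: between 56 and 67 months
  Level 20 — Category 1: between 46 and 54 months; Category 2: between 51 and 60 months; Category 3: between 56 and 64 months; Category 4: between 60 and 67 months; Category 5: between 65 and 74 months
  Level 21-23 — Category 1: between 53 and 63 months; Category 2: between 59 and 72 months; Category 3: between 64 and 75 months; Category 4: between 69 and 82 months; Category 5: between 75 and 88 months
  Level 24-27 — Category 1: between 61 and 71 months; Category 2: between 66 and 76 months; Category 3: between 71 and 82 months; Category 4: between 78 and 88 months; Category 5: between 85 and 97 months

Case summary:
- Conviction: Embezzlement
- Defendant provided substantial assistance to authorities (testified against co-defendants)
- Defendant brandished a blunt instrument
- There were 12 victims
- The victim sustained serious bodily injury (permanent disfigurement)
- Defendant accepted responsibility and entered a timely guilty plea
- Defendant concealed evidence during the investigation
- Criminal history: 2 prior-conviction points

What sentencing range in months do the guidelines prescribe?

53-63 months

Base offense level for embezzlement: 14.
§1 applies: 14 + 4 = 18.
§2 applies: 18 − 3 = 15.
§3 applies (level before this adjustment is 15 ≥ 13, so +6): 15 + 6 = 21.
§5 does not apply.
§6 applies: 21 + 2 = 23.
§7 applies: 23 − 3 = 20.
§8 applies: 20 + 3 = 23.
Final offense level: 23.
Criminal history: 2 prior points → Category 1 (0-10).
Level 23 falls in the 21-23 band.
Grid: Level 21-23 × Category 1 = 53-63 months.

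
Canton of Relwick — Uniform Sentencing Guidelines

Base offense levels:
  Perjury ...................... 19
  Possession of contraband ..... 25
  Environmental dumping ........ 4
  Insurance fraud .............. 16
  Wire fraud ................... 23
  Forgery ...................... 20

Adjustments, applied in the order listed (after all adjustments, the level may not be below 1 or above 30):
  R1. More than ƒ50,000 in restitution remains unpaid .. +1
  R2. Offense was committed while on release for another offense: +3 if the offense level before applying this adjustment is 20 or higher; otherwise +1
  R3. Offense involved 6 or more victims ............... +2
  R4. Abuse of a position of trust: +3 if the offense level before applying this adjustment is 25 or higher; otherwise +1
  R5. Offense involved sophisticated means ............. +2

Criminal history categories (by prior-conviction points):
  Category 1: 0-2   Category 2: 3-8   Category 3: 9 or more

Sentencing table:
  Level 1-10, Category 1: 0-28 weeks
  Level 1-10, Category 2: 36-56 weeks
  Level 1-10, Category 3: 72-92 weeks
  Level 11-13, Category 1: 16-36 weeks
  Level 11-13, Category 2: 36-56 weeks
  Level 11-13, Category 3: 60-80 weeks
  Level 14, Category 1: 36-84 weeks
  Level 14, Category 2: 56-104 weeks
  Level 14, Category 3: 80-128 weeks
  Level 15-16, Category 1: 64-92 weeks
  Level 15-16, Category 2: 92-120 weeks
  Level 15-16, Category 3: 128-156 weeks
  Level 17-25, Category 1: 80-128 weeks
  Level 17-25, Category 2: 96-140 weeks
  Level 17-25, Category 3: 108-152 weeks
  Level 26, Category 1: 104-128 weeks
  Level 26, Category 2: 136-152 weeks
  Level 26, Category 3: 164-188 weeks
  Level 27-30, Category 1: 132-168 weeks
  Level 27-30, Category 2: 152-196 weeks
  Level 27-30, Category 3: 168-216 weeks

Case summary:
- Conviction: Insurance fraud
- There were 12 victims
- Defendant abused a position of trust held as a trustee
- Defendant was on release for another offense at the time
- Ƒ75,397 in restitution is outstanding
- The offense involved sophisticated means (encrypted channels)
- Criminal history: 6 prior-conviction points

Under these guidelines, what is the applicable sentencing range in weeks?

96-140 weeks

Base offense level for insurance fraud: 16.
R1 applies: 16 + 1 = 17.
R2 applies (level before this adjustment is 17 < 20, so +1): 17 + 1 = 18.
R3 applies: 18 + 2 = 20.
R4 applies (level before this adjustment is 20 < 25, so +1): 20 + 1 = 21.
R5 applies: 21 + 2 = 23.
Final offense level: 23.
Criminal history: 6 prior points → Category 2 (3-8).
Level 23 falls in the 17-25 band.
Grid: Level 17-25 × Category 2 = 96-140 weeks.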